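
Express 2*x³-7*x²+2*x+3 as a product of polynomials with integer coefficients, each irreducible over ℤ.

Testing divisors of the constant over divisors of the leading coefficient, x = 1 is a root, giving the factor (x-1) and quotient 2*x²-5*x-3.
The remaining quadratic factors as (x-3)(2*x+1).

(2*x+1)*(x-1)*(x-3)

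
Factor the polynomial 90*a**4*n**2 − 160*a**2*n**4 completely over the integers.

Pull out the common factor 10*a**2*n**2; 9*a**2 − 16*n**2 is a difference of squares.

10*a**2*n**2*(3*a + 4*n)*(3*a − 4*n)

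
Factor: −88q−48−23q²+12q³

(3q+4)(4q+3)(q−4)

Testing divisors of the constant over divisors of the leading coefficient, q = −3/4 is a root, so (4q+3) is a factor; dividing leaves 3q²−8q−16.
The remaining quadratic factors as (q−4)(3q+4).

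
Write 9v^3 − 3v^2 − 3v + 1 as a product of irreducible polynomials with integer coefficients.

Group as (9v^3 − 3v) + (−3v^2 + 1) = 3v(3v^2 − 1) − (3v^2 − 1).
Both groups share the factor (3v^2 − 1).

(3v − 1)(3v^2 − 1)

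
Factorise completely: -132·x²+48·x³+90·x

6·x·(2·x-3)·(4·x-5)

Pull out the common factor 6·x, then factor the remaining trinomial.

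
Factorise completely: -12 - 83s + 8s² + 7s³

(7s + 1)(s + 4)(s - 3)

By the rational root theorem, s = 3 is a root, so (s - 3) divides it; the quotient is 7s² + 29s + 4.
The remaining quadratic factors as (s + 4)(7s + 1).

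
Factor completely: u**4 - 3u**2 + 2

(u + 1)(u - 1)(u**2 - 2)

Substitute w = u**2 to get a quadratic in w, then factor.
u**2 - 2 is irreducible over ℤ (2 is not a perfect square).
u**2 - 1 is a difference of squares.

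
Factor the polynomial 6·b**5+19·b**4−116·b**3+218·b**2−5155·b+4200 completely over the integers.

(6·b−5)·(b+8)·(b−5)·(b**2+b+21)

By the rational root theorem, b = 5 is a root, so (b−5) divides it; the quotient is 6·b**4+49·b**3+129·b**2+863·b−840.
Next, b = 5/6 is a root, giving the factor (6·b−5) and quotient b**3+9·b**2+29·b+168.
Continuing, b = −8 is a root, so (b+8) divides it; the quotient is b**2+b+21.
The quadratic b**2+b+21 has discriminant −83 < 0 and is irreducible over ℤ.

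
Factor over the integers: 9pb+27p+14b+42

(9p+14)(b+3)

Group as (9pb+27p) + (14b+42) = 9p(b+3) + 14(b+3).
Both groups share the factor (b+3).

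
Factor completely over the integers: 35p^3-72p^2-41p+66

Testing divisors of the constant over divisors of the leading coefficient, p = -1 is a root, so (p+1) is a factor; dividing leaves 35p^2-107p+66.
The remaining quadratic factors as (5p-11)(7p-6).

(5p-11)(7p-6)(p+1)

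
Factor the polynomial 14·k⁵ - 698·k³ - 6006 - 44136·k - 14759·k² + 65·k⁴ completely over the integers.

(2·k + 7)·(7·k + 1)·(k - 11)·(k² + 12·k + 78)

Among the possible rational roots, k = 11 is a root, so (k - 11) divides it; the quotient is 14·k⁴ + 219·k³ + 1711·k² + 4062·k + 546.
Then k = -7/2 is a root, giving the factor (2·k + 7) and quotient 7·k³ + 85·k² + 558·k + 78.
Continuing, k = -1/7 is a root, so (7·k + 1) is a factor; dividing leaves k² + 12·k + 78.
The quadratic k² + 12·k + 78 has discriminant -168 < 0 and is irreducible over ℤ.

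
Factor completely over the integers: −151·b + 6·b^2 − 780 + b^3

Testing divisors of the constant over divisors of the leading coefficient, b = −5 is a root, so (b + 5) is a factor; dividing leaves b^2 + b − 156.
The remaining quadratic factors as (b − 12)(b + 13).

(b + 13)·(b + 5)·(b − 12)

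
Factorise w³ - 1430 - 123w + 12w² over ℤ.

(w + 10)(w + 13)(w - 11)

Testing divisors of the constant over divisors of the leading coefficient, w = -13 is a root, so (w + 13) divides it; the quotient is w² - w - 110.
The remaining quadratic factors as (w - 11)(w + 10).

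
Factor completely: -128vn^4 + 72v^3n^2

8n^2v(3v - 4n)(3v + 4n)

Pull out the common factor 8vn^2; 9v^2 - 16n^2 is a difference of squares.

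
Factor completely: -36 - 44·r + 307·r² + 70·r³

(2·r + 9)·(5·r - 2)·(7·r + 2)

Trying the rational-root candidates, r = -2/7 is a root, so (7·r + 2) divides it; the quotient is 10·r² + 41·r - 18.
The remaining quadratic factors as (2·r + 9)(5·r - 2).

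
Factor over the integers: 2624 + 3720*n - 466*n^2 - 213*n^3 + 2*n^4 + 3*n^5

By the rational root theorem, n = 8 is a root, so (n - 8) divides it; the quotient is 3*n^4 + 26*n^3 - 5*n^2 - 506*n - 328.
Continuing, n = 4 is a root, giving the factor (n - 4) and quotient 3*n^3 + 38*n^2 + 147*n + 82.
Continuing, n = -2/3 is a root, so (3*n + 2) is a factor; dividing leaves n^2 + 12*n + 41.
The quadratic n^2 + 12*n + 41 has discriminant -20 < 0 and is irreducible over ℤ.

(3*n + 2)*(n - 4)*(n - 8)*(n^2 + 12*n + 41)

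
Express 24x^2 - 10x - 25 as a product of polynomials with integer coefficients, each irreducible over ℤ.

(4x - 5)(6x + 5)

Need a pair with product 24·(-25) = -600 and sum -10: that's 20 and -30.
Split the middle term: 24x^2 + 20x - 30x - 25 = 4x(6x + 5) - 5(6x + 5).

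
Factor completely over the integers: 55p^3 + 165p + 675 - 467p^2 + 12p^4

(3p - 5)(4p - 15)(p + 1)(p + 9)

Among the possible rational roots, p = -1 is a root, so (p + 1) divides it; the quotient is 12p^3 + 43p^2 - 510p + 675.
Then p = 5/3 is a root, so (3p - 5) is a factor; dividing leaves 4p^2 + 21p - 135.
The remaining quadratic factors as (4p - 15)(p + 9).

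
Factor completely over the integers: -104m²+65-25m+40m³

Group as (40m³-25m) + (-104m²+65) = 5m(8m²-5) - 13(8m²-5).
Both groups share the factor (8m²-5).

(5m-13)(8m²-5)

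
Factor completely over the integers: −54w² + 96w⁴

Every term has a factor of 6w². Then 16w² − 9 = (4w)² − (3)².

6w²(4w + 3)(4w − 3)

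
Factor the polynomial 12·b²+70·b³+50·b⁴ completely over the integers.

Pull out the common factor 2·b², then factor the remaining trinomial.

2·b²·(5·b+1)·(5·b+6)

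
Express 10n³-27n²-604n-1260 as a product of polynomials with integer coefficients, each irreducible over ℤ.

By the rational root theorem, n = -14/5 is a root, so (5n+14) divides it; the quotient is 2n²-11n-90.
The remaining quadratic factors as (n-10)(2n+9).

(2n+9)(5n+14)(n-10)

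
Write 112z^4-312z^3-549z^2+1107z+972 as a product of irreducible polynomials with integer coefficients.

(4z+3)(4z-9)(7z+12)(z-3)

By the rational root theorem, z = -3/4 is a root, so (4z+3) is a factor; dividing leaves 28z^3-99z^2-63z+324.
Continuing, z = 3 is a root, so (z-3) is a factor; dividing leaves 28z^2-15z-108.
The remaining quadratic factors as (7z+12)(4z-9).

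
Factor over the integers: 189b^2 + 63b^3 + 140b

Pull out the common factor 7b, then factor the remaining trinomial.

7b(3b + 4)(3b + 5)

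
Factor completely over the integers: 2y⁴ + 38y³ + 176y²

Pull out the common factor 2y², then factor the remaining trinomial.

2y²(y + 11)(y + 8)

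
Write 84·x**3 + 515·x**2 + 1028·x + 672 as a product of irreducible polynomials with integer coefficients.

Testing divisors of the constant over divisors of the leading coefficient, x = -12/7 is a root, giving the factor (7·x + 12) and quotient 12·x**2 + 53·x + 56.
The remaining quadratic factors as (4·x + 7)(3·x + 8).

(3·x + 8)·(4·x + 7)·(7·x + 12)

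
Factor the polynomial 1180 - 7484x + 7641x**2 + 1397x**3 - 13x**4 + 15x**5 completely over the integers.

Trying the rational-root candidates, x = 1/5 is a root, so (5x - 1) divides it; the quotient is 3x**4 - 2x**3 + 279x**2 + 1584x - 1180.
Then x = -5 is a root, giving the factor (x + 5) and quotient 3x**3 - 17x**2 + 364x - 236.
Then x = 2/3 is a root, so (3x - 2) is a factor; dividing leaves x**2 - 5x + 118.
The quadratic x**2 - 5x + 118 has discriminant -447 < 0 and is irreducible over ℤ.

(3x - 2)(5x - 1)(x + 5)(x**2 - 5x + 118)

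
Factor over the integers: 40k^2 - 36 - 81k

Need a pair with product 40·(-36) = -1440 and sum -81: that's -96 and 15.
Split the middle term: 40k^2 - 96k + 15k - 36 = 8k(5k - 12) + 3(5k - 12).

(5k - 12)(8k + 3)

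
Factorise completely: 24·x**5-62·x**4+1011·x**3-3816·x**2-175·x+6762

Trying the rational-root candidates, x = 3 is a root, so (x-3) is a factor; dividing leaves 24·x**4+10·x**3+1041·x**2-693·x-2254.
Next, x = -7/6 is a root, so (6·x+7) is a factor; dividing leaves 4·x**3-3·x**2+177·x-322.
Continuing, x = 7/4 is a root, so (4·x-7) is a factor; dividing leaves x**2+x+46.
The quadratic x**2+x+46 has discriminant -183 < 0 and is irreducible over ℤ.

(4·x-7)·(6·x+7)·(x-3)·(x**2+x+46)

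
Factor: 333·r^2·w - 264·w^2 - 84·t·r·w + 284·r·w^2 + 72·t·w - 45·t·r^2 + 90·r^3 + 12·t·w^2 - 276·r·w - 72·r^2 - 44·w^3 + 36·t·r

Group: 15·r·(-3·t·r - 6·t·w + 6·r^2 + 23·r·w + 22·w^2) + (-2·w - 12)·(-3·t·r - 6·t·w + 6·r^2 + 23·r·w + 22·w^2); both groups contain (-3·t·r - 6·t·w + 6·r^2 + 23·r·w + 22·w^2), so (15·r - 2·w - 12) is a factor with cofactor -3·t·r - 6·t·w + 6·r^2 + 23·r·w + 22·w^2.
The cofactor groups again: -3·t·r - 6·t·w + 6·r^2 + 23·r·w + 22·w^2 = -r·(3·t - 6·r - 11·w) - 2·w·(3·t - 6·r - 11·w); both groups contain (3·t - 6·r - 11·w), giving -(r + 2·w)·(3·t - 6·r - 11·w).

-(3·t - 6·r - 11·w)·(15·r - 2·w - 12)·(r + 2·w)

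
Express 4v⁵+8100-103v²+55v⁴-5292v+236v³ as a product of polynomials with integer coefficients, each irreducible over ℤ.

Testing divisors of the constant over divisors of the leading coefficient, v = 9/4 is a root, so (4v-9) is a factor; dividing leaves v⁴+16v³+95v²+188v-900.
Next, v = 2 is a root, so (v-2) is a factor; dividing leaves v³+18v²+131v+450.
Next, v = -9 is a root, so (v+9) is a factor; dividing leaves v²+9v+50.
The quadratic v²+9v+50 has discriminant -119 < 0 and is irreducible over ℤ.

(4v-9)(v+9)(v-2)(v²+9v+50)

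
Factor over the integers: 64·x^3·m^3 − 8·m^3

Pull out the common factor 8·m^3, leaving 8·x^3 − 1.
Recognize a difference of cubes with the parts 2·x and 1.

8·m^3·(2·x − 1)·(4·x^2 + 2·x + 1)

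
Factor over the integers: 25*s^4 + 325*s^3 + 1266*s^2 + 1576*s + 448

(5*s + 2)*(5*s + 8)*(s + 4)*(s + 7)

Trying the rational-root candidates, s = -8/5 is a root, so (5*s + 8) divides it; the quotient is 5*s^3 + 57*s^2 + 162*s + 56.
Then s = -7 is a root, so (s + 7) divides it; the quotient is 5*s^2 + 22*s + 8.
The remaining quadratic factors as (s + 4)(5*s + 2).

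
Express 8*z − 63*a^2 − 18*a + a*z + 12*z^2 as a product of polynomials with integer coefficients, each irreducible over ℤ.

−(7*a + 3*z + 2)*(9*a − 4*z)

Group: −9*a*(7*a + 3*z + 2) + 4*z*(7*a + 3*z + 2); both groups contain (7*a + 3*z + 2).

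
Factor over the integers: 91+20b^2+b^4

(b^2+13)(b^2+7)

Substitute u = b^2 to get a quadratic in u, then factor.
b^2+13 is irreducible over ℤ (always positive, so no real roots).
b^2+7 is irreducible over ℤ (always positive, so no real roots).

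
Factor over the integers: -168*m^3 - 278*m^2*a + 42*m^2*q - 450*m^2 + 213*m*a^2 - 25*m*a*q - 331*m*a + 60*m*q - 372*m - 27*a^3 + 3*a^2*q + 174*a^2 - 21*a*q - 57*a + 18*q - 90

Group: 7*m*(-24*m^2 - 50*m*a + 6*m*q - 54*m + 9*a^2 - a*q - 49*a + 6*q - 30) + (-3*a + 3)*(-24*m^2 - 50*m*a + 6*m*q - 54*m + 9*a^2 - a*q - 49*a + 6*q - 30); both groups contain (-24*m^2 - 50*m*a + 6*m*q - 54*m + 9*a^2 - a*q - 49*a + 6*q - 30), so (7*m - 3*a + 3) is a factor with cofactor -24*m^2 - 50*m*a + 6*m*q - 54*m + 9*a^2 - a*q - 49*a + 6*q - 30.
The cofactor groups again: -24*m^2 - 50*m*a + 6*m*q - 54*m + 9*a^2 - a*q - 49*a + 6*q - 30 = -6*m*(4*m + 9*a - q + 5) + (a - 6)*(4*m + 9*a - q + 5); both groups contain (4*m + 9*a - q + 5), giving -(6*m - a + 6)*(4*m + 9*a - q + 5).

-(7*m - 3*a + 3)*(6*m - a + 6)*(4*m + 9*a - q + 5)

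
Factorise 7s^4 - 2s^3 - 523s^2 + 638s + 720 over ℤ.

(7s + 5)(s + 9)(s - 2)(s - 8)

Testing divisors of the constant over divisors of the leading coefficient, s = -5/7 is a root, so (7s + 5) divides it; the quotient is s^3 - s^2 - 74s + 144.
Then s = 2 is a root, so (s - 2) divides it; the quotient is s^2 + s - 72.
The remaining quadratic factors as (s + 9)(s - 8).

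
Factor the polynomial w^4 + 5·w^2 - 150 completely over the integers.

Substitute u = w^2 to get a quadratic in u, then factor.
w^2 + 15 is irreducible over ℤ (always positive, so no real roots).
w^2 - 10 is irreducible over ℤ (10 is not a perfect square).

(w^2 + 15)·(w^2 - 10)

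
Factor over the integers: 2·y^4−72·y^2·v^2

2·y^2·(y−6·v)·(y+6·v)

Every term has a factor of 2·y^2. Then y^2−36·v^2 = (y)² − (6·v)².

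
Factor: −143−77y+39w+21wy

Group as (21wy+39w) + (−77y−143) = 3w(7y+13) − 11(7y+13).
Both groups share the factor (7y+13).

(3w−11)(7y+13)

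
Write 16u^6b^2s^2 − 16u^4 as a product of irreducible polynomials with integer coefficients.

16u^4(ubs + 1)(ubs − 1)

Every term has a factor of 16u^4; factoring it out leaves u^2b^2s^2 − 1.
Recognize a difference of squares with the parts ubs and 1.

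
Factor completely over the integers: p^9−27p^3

Factor out p^3 first: what remains is p^6−27.
Recognize a difference of cubes with the parts p^2 and 3.

p^3(p^2−3)(p^4+3p^2+9)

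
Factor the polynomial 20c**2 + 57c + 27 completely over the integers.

Need a pair with product 20·27 = 540 and sum 57: that's 12 and 45.
Split the middle term: 20c**2 + 12c + 45c + 27 = 4c(5c + 3) + 9(5c + 3).

(4c + 9)(5c + 3)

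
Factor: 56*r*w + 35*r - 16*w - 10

(7*r - 2)*(8*w + 5)

Group as (56*r*w + 35*r) + (-16*w - 10) = 7*r*(8*w + 5) - 2*(8*w + 5).
Both groups share the factor (8*w + 5).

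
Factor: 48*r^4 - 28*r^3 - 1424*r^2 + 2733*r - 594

(2*r - 9)*(4*r - 1)*(6*r - 11)*(r + 6)

Testing divisors of the constant over divisors of the leading coefficient, r = -6 is a root, so (r + 6) divides it; the quotient is 48*r^3 - 316*r^2 + 472*r - 99.
Continuing, r = 11/6 is a root, so (6*r - 11) is a factor; dividing leaves 8*r^2 - 38*r + 9.
The remaining quadratic factors as (4*r - 1)(2*r - 9).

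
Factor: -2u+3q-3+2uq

Group as (2uq-2u) + (3q-3) = 2u(q-1) + 3(q-1).
Both groups share the factor (q-1).

(2u+3)(q-1)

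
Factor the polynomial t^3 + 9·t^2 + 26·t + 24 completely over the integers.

Among the possible rational roots, t = -2 is a root, so (t + 2) divides it; the quotient is t^2 + 7·t + 12.
The remaining quadratic factors as (t + 4)(t + 3).

(t + 2)·(t + 3)·(t + 4)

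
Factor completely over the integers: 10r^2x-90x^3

10x(r+3x)(r-3x)

Factor out 10x, leaving r^2-9x^2, which is a difference of two squares.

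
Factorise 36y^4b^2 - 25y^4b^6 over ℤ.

-b^2y^4(5b^2 + 6)(5b^2 - 6)

Every term has a factor of y^4b^2; factoring it out leaves -25b^4 + 36.
Recognize a difference of squares with the parts 6 and 5b^2.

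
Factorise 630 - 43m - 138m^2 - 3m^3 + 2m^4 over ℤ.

By the rational root theorem, m = -7 is a root, so (m + 7) divides it; the quotient is 2m^3 - 17m^2 - 19m + 90.
Continuing, m = 9 is a root, so (m - 9) divides it; the quotient is 2m^2 + m - 10.
The remaining quadratic factors as (m - 2)(2m + 5).

(2m + 5)(m + 7)(m - 2)(m - 9)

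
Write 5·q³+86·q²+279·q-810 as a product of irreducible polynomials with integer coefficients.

(5·q-9)·(q+10)·(q+9)

Testing divisors of the constant over divisors of the leading coefficient, q = -9 is a root, so (q+9) is a factor; dividing leaves 5·q²+41·q-90.
The remaining quadratic factors as (q+10)(5·q-9).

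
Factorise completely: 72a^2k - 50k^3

2k(6a + 5k)(6a - 5k)

Every term has a factor of 2k. Then 36a^2 - 25k^2 = (6a)² − (5k)².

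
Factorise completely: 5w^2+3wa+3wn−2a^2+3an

(5w−2a+3n)(w+a)

Group: w(5w−2a+3n) + a(5w−2a+3n); both groups contain (5w−2a+3n).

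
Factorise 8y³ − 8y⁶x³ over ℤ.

−8y³(yx − 1)(y²x² + yx + 1)

Factor out 8y³ first: what remains is −y³x³ + 1.
Recognize a difference of cubes with the parts 1 and yx.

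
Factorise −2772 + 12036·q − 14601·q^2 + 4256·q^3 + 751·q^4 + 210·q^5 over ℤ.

Among the possible rational roots, q = 6/7 is a root, so (7·q − 6) is a factor; dividing leaves 30·q^4 + 133·q^3 + 722·q^2 − 1467·q + 462.
Then q = 7/6 is a root, giving the factor (6·q − 7) and quotient 5·q^3 + 28·q^2 + 153·q − 66.
Continuing, q = 2/5 is a root, giving the factor (5·q − 2) and quotient q^2 + 6·q + 33.
The quadratic q^2 + 6·q + 33 has discriminant −96 < 0 and is irreducible over ℤ.

(5·q − 2)·(6·q − 7)·(7·q − 6)·(q^2 + 6·q + 33)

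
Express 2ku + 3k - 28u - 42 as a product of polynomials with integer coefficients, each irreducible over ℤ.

Group as (2ku + 3k) + (-28u - 42) = k(2u + 3) - 14(2u + 3).
Both groups share the factor (2u + 3).

(2u + 3)(k - 14)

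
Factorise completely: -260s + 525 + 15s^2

Pull out the common factor 5, then factor the remaining trinomial.

5(3s - 7)(s - 15)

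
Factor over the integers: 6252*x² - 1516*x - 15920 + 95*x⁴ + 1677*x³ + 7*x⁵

Trying the rational-root candidates, x = 10/7 is a root, so (7*x - 10) is a factor; dividing leaves x⁴ + 15*x³ + 261*x² + 1266*x + 1592.
Next, x = -4 is a root, giving the factor (x + 4) and quotient x³ + 11*x² + 217*x + 398.
Next, x = -2 is a root, giving the factor (x + 2) and quotient x² + 9*x + 199.
The quadratic x² + 9*x + 199 has discriminant -715 < 0 and is irreducible over ℤ.

(7*x - 10)*(x + 2)*(x + 4)*(x² + 9*x + 199)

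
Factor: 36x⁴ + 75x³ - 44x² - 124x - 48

Among the possible rational roots, x = 4/3 is a root, giving the factor (3x - 4) and quotient 12x³ + 41x² + 40x + 12.
Continuing, x = -2/3 is a root, giving the factor (3x + 2) and quotient 4x² + 11x + 6.
The remaining quadratic factors as (4x + 3)(x + 2).

(3x + 2)(3x - 4)(4x + 3)(x + 2)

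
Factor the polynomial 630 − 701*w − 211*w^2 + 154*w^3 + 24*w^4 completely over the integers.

(4*w + 9)*(6*w − 5)*(w + 7)*(w − 2)

By the rational root theorem, w = −9/4 is a root, giving the factor (4*w + 9) and quotient 6*w^3 + 25*w^2 − 109*w + 70.
Next, w = 5/6 is a root, so (6*w − 5) is a factor; dividing leaves w^2 + 5*w − 14.
The remaining quadratic factors as (w + 7)(w − 2).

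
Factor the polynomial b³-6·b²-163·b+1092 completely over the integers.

(b+13)·(b-12)·(b-7)

Trying the rational-root candidates, b = 7 is a root, giving the factor (b-7) and quotient b²+b-156.
The remaining quadratic factors as (b+13)(b-12).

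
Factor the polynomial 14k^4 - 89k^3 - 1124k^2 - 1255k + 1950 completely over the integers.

Trying the rational-root candidates, k = 6/7 is a root, so (7k - 6) is a factor; dividing leaves 2k^3 - 11k^2 - 170k - 325.
Next, k = -5 is a root, so (k + 5) divides it; the quotient is 2k^2 - 21k - 65.
The remaining quadratic factors as (k - 13)(2k + 5).

(2k + 5)(7k - 6)(k + 5)(k - 13)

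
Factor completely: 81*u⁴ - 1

(3*u)⁴ − (1)⁴ = ((3*u)² − (1)²)((3*u)² + (1)²); the first factor splits again, the second (9*u² + 1) is irreducible.

(3*u + 1)*(3*u - 1)*(9*u² + 1)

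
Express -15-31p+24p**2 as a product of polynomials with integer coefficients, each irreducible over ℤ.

Need a pair with product 24·(-15) = -360 and sum -31: that's 9 and -40.
Split the middle term: 24p**2+9p - 40p-15 = 3p(8p+3) - 5(8p+3).

(3p-5)(8p+3)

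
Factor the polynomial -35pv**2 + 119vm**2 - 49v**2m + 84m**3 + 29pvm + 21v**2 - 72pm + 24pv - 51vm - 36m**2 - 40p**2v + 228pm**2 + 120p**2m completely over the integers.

Group: v(-40p**2 - 35pv - 76pm + 24p - 49vm + 21v - 28m**2 + 12m) - 3m(-40p**2 - 35pv - 76pm + 24p - 49vm + 21v - 28m**2 + 12m); both groups contain (-40p**2 - 35pv - 76pm + 24p - 49vm + 21v - 28m**2 + 12m), so (v - 3m) is a factor with cofactor -40p**2 - 35pv - 76pm + 24p - 49vm + 21v - 28m**2 + 12m.
The cofactor groups again: -40p**2 - 35pv - 76pm + 24p - 49vm + 21v - 28m**2 + 12m = -5p(8p + 7v + 4m) + (-7m + 3)(8p + 7v + 4m); both groups contain (8p + 7v + 4m), giving -(5p + 7m - 3)(8p + 7v + 4m).

-(v - 3m)(8p + 7v + 4m)(5p + 7m - 3)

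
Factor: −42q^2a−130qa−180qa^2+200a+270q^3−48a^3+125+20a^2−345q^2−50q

Group: 6q(45q^2+38qa−20q+8a^2−10a−25) + (−6a−5)(45q^2+38qa−20q+8a^2−10a−25); both groups contain (45q^2+38qa−20q+8a^2−10a−25), so (6q−6a−5) is a factor with cofactor 45q^2+38qa−20q+8a^2−10a−25.
The cofactor groups again: 45q^2+38qa−20q+8a^2−10a−25 = 9q(5q+2a−5) + (4a+5)(5q+2a−5); both groups contain (5q+2a−5), giving (9q+4a+5)(5q+2a−5).

(6q−6a−5)(5q+2a−5)(9q+4a+5)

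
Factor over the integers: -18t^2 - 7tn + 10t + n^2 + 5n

-(9t - n - 5)(2t + n)

Group: -2t(9t - n - 5) - n(9t - n - 5); both groups contain (9t - n - 5).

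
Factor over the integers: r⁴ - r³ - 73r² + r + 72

(r + 1)(r + 8)(r - 1)(r - 9)

Testing divisors of the constant over divisors of the leading coefficient, r = -8 is a root, so (r + 8) is a factor; dividing leaves r³ - 9r² - r + 9.
Continuing, r = -1 is a root, so (r + 1) is a factor; dividing leaves r² - 10r + 9.
The remaining quadratic factors as (r - 9)(r - 1).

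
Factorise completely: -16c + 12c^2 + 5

(2c - 1)(6c - 5)

Need a pair with product 12·5 = 60 and sum -16: that's -10 and -6.
Split the middle term: 12c^2 - 10c - 6c + 5 = 2c(6c - 5) - (6c - 5).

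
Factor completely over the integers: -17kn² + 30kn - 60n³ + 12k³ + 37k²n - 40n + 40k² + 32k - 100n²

(3k + 4n + 4)(4k - 5n)(k + 3n + 2)

Group: k(12k² + kn + 16k - 20n² - 20n) + (3n + 2)(12k² + kn + 16k - 20n² - 20n); both groups contain (12k² + kn + 16k - 20n² - 20n), so (k + 3n + 2) is a factor with cofactor 12k² + kn + 16k - 20n² - 20n.
The cofactor groups again: 12k² + kn + 16k - 20n² - 20n = 4k(3k + 4n + 4) - 5n(3k + 4n + 4); both groups contain (3k + 4n + 4), giving (4k - 5n)(3k + 4n + 4).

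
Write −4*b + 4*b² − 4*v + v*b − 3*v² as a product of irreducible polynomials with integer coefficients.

Group: −3*v*(v + b) + (4*b − 4)*(v + b); both groups contain (v + b).

−(3*v − 4*b + 4)*(v + b)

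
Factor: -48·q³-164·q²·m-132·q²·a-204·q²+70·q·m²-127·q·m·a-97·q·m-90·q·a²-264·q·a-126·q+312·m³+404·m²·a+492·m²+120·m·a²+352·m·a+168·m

Group: 4·q·(-12·q²-23·q·m-18·q·a-42·q+52·m²+24·m·a+56·m) + (6·m+5·a+3)·(-12·q²-23·q·m-18·q·a-42·q+52·m²+24·m·a+56·m); both groups contain (-12·q²-23·q·m-18·q·a-42·q+52·m²+24·m·a+56·m), so (4·q+6·m+5·a+3) is a factor with cofactor -12·q²-23·q·m-18·q·a-42·q+52·m²+24·m·a+56·m.
The cofactor groups again: -12·q²-23·q·m-18·q·a-42·q+52·m²+24·m·a+56·m = -4·q·(3·q-4·m) + (-13·m-6·a-14)·(3·q-4·m); both groups contain (3·q-4·m), giving -(4·q+13·m+6·a+14)·(3·q-4·m).

-(3·q-4·m)·(4·q+6·m+5·a+3)·(4·q+13·m+6·a+14)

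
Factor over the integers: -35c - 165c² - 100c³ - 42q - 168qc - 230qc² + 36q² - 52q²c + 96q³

Group: 2q(48q² + 70qc + 42q + 25c² + 35c) + (-4c - 1)(48q² + 70qc + 42q + 25c² + 35c); both groups contain (48q² + 70qc + 42q + 25c² + 35c), so (2q - 4c - 1) is a factor with cofactor 48q² + 70qc + 42q + 25c² + 35c.
The cofactor groups again: 48q² + 70qc + 42q + 25c² + 35c = 8q(6q + 5c) + (5c + 7)(6q + 5c); both groups contain (6q + 5c), giving (8q + 5c + 7)(6q + 5c).

(2q - 4c - 1)(6q + 5c)(8q + 5c + 7)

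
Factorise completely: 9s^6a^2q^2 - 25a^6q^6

Pull out the common factor a^2q^2, leaving 9s^6 - 25a^4q^4.
Recognize a difference of squares with the parts 3s^3 and 5a^2q^2.

a^2q^2(3s^3 - 5a^2q^2)(3s^3 + 5a^2q^2)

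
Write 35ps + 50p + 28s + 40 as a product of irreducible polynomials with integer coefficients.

(5p + 4)(7s + 10)

Group as (35ps + 50p) + (28s + 40) = 5p(7s + 10) + 4(7s + 10).
Both groups share the factor (7s + 10).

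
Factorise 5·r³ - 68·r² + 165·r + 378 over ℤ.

By the rational root theorem, r = 9 is a root, so (r - 9) divides it; the quotient is 5·r² - 23·r - 42.
The remaining quadratic factors as (5·r + 7)(r - 6).

(5·r + 7)·(r - 6)·(r - 9)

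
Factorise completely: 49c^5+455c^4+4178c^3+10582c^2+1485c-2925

Among the possible rational roots, c = -3 is a root, so (c+3) divides it; the quotient is 49c^4+308c^3+3254c^2+820c-975.
Then c = 3/7 is a root, so (7c-3) is a factor; dividing leaves 7c^3+47c^2+485c+325.
Next, c = -5/7 is a root, giving the factor (7c+5) and quotient c^2+6c+65.
The quadratic c^2+6c+65 has discriminant -224 < 0 and is irreducible over ℤ.

(7c+5)(7c-3)(c+3)(c^2+6c+65)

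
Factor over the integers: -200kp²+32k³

8k(2k+5p)(2k-5p)

Factor out 8k, leaving 4k²-25p², which is a difference of two squares.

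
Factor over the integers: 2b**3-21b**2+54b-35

Testing divisors of the constant over divisors of the leading coefficient, b = 5/2 is a root, so (2b-5) is a factor; dividing leaves b**2-8b+7.
The remaining quadratic factors as (b-1)(b-7).

(2b-5)(b-1)(b-7)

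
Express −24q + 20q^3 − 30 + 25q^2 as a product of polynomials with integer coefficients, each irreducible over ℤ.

(4q + 5)(5q^2 − 6)

Group as (20q^3 − 24q) + (25q^2 − 30) = 4q(5q^2 − 6) + 5(5q^2 − 6).
Both groups share the factor (5q^2 − 6).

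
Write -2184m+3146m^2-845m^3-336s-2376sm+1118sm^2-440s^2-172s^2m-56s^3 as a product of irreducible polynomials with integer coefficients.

Group: 14s(-4s^2-16sm-28s+65m^2-182m) + (-13m+12)(-4s^2-16sm-28s+65m^2-182m); both groups contain (-4s^2-16sm-28s+65m^2-182m), so (14s-13m+12) is a factor with cofactor -4s^2-16sm-28s+65m^2-182m.
The cofactor groups again: -4s^2-16sm-28s+65m^2-182m = -2s(2s-5m+14) - 13m(2s-5m+14); both groups contain (2s-5m+14), giving -(2s+13m)(2s-5m+14).

-(14s-13m+12)(2s-5m+14)(2s+13m)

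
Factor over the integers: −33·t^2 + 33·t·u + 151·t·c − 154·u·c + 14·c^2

−(3·t − 14·c)·(11·t − 11·u + c)

Group: −11·t·(3·t − 14·c) + (11·u − c)·(3·t − 14·c); both groups contain (3·t − 14·c).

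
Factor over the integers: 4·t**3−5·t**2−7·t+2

(4·t−1)·(t+1)·(t−2)

By the rational root theorem, t = 2 is a root, so (t−2) is a factor; dividing leaves 4·t**2+3·t−1.
The remaining quadratic factors as (4·t−1)(t+1).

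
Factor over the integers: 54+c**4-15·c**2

(c+3)·(c-3)·(c**2-6)

Substitute u = c**2 to get a quadratic in u, then factor.
c**2-9 is a difference of squares.
c**2-6 is irreducible over ℤ (6 is not a perfect square).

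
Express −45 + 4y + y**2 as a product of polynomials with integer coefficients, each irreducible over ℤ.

(y + 9)(y − 5)

Two integers with product −45 and sum 4 are 9 and −5.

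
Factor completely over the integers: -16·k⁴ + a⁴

Difference of squares twice: with A = a and B = 2·k, A⁴ − B⁴ = (A² − B²)(A² + B²), and A² − B² factors again.

(a + 2·k)·(a - 2·k)·(a² + 4·k²)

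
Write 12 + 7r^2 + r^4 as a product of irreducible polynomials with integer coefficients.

(r^2 + 3)(r^2 + 4)

Substitute u = r^2 to get a quadratic in u, then factor.
r^2 + 4 is irreducible over ℤ (sum of squares).
r^2 + 3 is irreducible over ℤ (always positive, so no real roots).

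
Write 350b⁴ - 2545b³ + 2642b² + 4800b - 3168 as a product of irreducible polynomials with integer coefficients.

Trying the rational-root candidates, b = 11/2 is a root, giving the factor (2b - 11) and quotient 175b³ - 310b² - 384b + 288.
Continuing, b = -6/5 is a root, so (5b + 6) is a factor; dividing leaves 35b² - 104b + 48.
The remaining quadratic factors as (5b - 12)(7b - 4).

(2b - 11)(5b + 6)(5b - 12)(7b - 4)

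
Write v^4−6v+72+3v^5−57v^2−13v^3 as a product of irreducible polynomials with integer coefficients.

(3v+4)(v−1)(v−3)(v^2+3v+6)

Among the possible rational roots, v = 1 is a root, so (v−1) divides it; the quotient is 3v^4+4v^3−9v^2−66v−72.
Next, v = −4/3 is a root, so (3v+4) is a factor; dividing leaves v^3−3v−18.
Then v = 3 is a root, giving the factor (v−3) and quotient v^2+3v+6.
The quadratic v^2+3v+6 has discriminant −15 < 0 and is irreducible over ℤ.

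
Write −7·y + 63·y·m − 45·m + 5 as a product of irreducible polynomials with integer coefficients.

Group as (63·y·m − 7·y) + (−45·m + 5) = 7·y·(9·m − 1) − 5·(9·m − 1).
Both groups share the factor (9·m − 1).

(7·y − 5)·(9·m − 1)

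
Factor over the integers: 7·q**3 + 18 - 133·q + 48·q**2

(7·q - 1)·(q + 9)·(q - 2)

Testing divisors of the constant over divisors of the leading coefficient, q = 1/7 is a root, so (7·q - 1) is a factor; dividing leaves q**2 + 7·q - 18.
The remaining quadratic factors as (q + 9)(q - 2).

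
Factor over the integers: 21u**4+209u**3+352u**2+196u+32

(3u+2)(7u+2)(u+1)(u+8)

By the rational root theorem, u = −1 is a root, so (u+1) is a factor; dividing leaves 21u**3+188u**2+164u+32.
Next, u = −2/3 is a root, giving the factor (3u+2) and quotient 7u**2+58u+16.
The remaining quadratic factors as (7u+2)(u+8).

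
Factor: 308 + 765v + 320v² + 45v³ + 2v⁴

Among the possible rational roots, v = −7 is a root, so (v + 7) is a factor; dividing leaves 2v³ + 31v² + 103v + 44.
Next, v = −1/2 is a root, so (2v + 1) divides it; the quotient is v² + 15v + 44.
The remaining quadratic factors as (v + 11)(v + 4).

(2v + 1)(v + 11)(v + 4)(v + 7)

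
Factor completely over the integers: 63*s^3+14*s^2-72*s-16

(9*s+2)*(7*s^2-8)

Group as (63*s^3-72*s) + (14*s^2-16) = 9*s*(7*s^2-8) + 2*(7*s^2-8).
Both groups share the factor (7*s^2-8).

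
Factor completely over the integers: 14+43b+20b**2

Need a pair with product 20·14 = 280 and sum 43: that's 8 and 35.
Split the middle term: 20b**2+8b + 35b+14 = 4b(5b+2) + 7(5b+2).

(4b+7)(5b+2)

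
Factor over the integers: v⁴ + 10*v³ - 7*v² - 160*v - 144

(v + 1)*(v + 4)*(v + 9)*(v - 4)

Testing divisors of the constant over divisors of the leading coefficient, v = -4 is a root, giving the factor (v + 4) and quotient v³ + 6*v² - 31*v - 36.
Then v = 4 is a root, giving the factor (v - 4) and quotient v² + 10*v + 9.
The remaining quadratic factors as (v + 9)(v + 1).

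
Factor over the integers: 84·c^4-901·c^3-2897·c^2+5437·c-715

(3·c+11)·(4·c-5)·(7·c-1)·(c-13)

Among the possible rational roots, c = 5/4 is a root, so (4·c-5) is a factor; dividing leaves 21·c^3-199·c^2-973·c+143.
Then c = -11/3 is a root, so (3·c+11) is a factor; dividing leaves 7·c^2-92·c+13.
The remaining quadratic factors as (7·c-1)(c-13).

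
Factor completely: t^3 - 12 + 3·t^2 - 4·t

Among the possible rational roots, t = -2 is a root, so (t + 2) divides it; the quotient is t^2 + t - 6.
The remaining quadratic factors as (t + 3)(t - 2).

(t + 2)·(t + 3)·(t - 2)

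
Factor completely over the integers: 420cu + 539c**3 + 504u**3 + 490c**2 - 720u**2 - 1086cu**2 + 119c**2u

Group: 11c(49c**2 + 42cu - 72u**2) + (-7u + 10)(49c**2 + 42cu - 72u**2); both groups contain (49c**2 + 42cu - 72u**2), so (11c - 7u + 10) is a factor with cofactor 49c**2 + 42cu - 72u**2.
The cofactor groups again: 49c**2 + 42cu - 72u**2 = 7c(7c + 12u) - 6u(7c + 12u); both groups contain (7c + 12u), giving (7c - 6u)(7c + 12u).

(11c - 7u + 10)(7c + 12u)(7c - 6u)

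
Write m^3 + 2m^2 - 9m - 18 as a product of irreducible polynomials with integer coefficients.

Testing divisors of the constant over divisors of the leading coefficient, m = 3 is a root, giving the factor (m - 3) and quotient m^2 + 5m + 6.
The remaining quadratic factors as (m + 3)(m + 2).

(m + 2)(m + 3)(m - 3)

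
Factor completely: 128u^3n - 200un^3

8nu(4u - 5n)(4u + 5n)

Factor out 8un, leaving 16u^2 - 25n^2, which is a difference of two squares.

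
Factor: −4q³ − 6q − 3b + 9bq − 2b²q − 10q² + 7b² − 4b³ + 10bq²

−(4b − 2q − 3)(b + 2q)(b − q − 1)

Group: b(−4b² + 6bq + 7b − 2q² − 5q − 3) + 2q(−4b² + 6bq + 7b − 2q² − 5q − 3); both groups contain (−4b² + 6bq + 7b − 2q² − 5q − 3), so (b + 2q) is a factor with cofactor −4b² + 6bq + 7b − 2q² − 5q − 3.
The cofactor groups again: −4b² + 6bq + 7b − 2q² − 5q − 3 = −b(4b − 2q − 3) + (q + 1)(4b − 2q − 3); both groups contain (4b − 2q − 3), giving −(b − q − 1)(4b − 2q − 3).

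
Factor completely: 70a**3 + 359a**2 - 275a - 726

Testing divisors of the constant over divisors of the leading coefficient, a = 11/7 is a root, giving the factor (7a - 11) and quotient 10a**2 + 67a + 66.
The remaining quadratic factors as (2a + 11)(5a + 6).

(2a + 11)(5a + 6)(7a - 11)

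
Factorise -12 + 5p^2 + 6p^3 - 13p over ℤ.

(2p - 3)(3p + 4)(p + 1)

Testing divisors of the constant over divisors of the leading coefficient, p = -4/3 is a root, so (3p + 4) is a factor; dividing leaves 2p^2 - p - 3.
The remaining quadratic factors as (p + 1)(2p - 3).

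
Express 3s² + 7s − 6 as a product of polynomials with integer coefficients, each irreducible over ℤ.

Need a pair with product 3·(−6) = −18 and sum 7: that's 9 and −2.
Split the middle term: 3s² + 9s − 2s − 6 = 3s(s + 3) − 2(s + 3).

(3s − 2)(s + 3)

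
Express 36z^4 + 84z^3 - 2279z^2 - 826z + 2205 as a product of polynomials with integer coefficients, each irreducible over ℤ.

Testing divisors of the constant over divisors of the leading coefficient, z = 5/6 is a root, so (6z - 5) is a factor; dividing leaves 6z^3 + 19z^2 - 364z - 441.
Next, z = -9 is a root, giving the factor (z + 9) and quotient 6z^2 - 35z - 49.
The remaining quadratic factors as (z - 7)(6z + 7).

(6z + 7)(6z - 5)(z + 9)(z - 7)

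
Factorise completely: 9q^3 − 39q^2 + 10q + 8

By the rational root theorem, q = −1/3 is a root, so (3q + 1) divides it; the quotient is 3q^2 − 14q + 8.
The remaining quadratic factors as (3q − 2)(q − 4).

(3q + 1)(3q − 2)(q − 4)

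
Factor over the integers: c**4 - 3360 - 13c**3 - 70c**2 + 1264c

(c + 10)(c - 12)(c - 4)(c - 7)

Among the possible rational roots, c = -10 is a root, so (c + 10) divides it; the quotient is c**3 - 23c**2 + 160c - 336.
Then c = 4 is a root, so (c - 4) is a factor; dividing leaves c**2 - 19c + 84.
The remaining quadratic factors as (c - 12)(c - 7).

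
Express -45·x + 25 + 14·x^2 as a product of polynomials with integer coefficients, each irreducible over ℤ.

(2·x - 5)·(7·x - 5)

Need a pair with product 14·25 = 350 and sum -45: that's -35 and -10.
Split the middle term: 14·x^2 - 35·x - 10·x + 25 = 7·x·(2·x - 5) - 5·(2·x - 5).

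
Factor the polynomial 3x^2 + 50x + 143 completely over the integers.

(3x + 11)(x + 13)

Need a pair with product 3·143 = 429 and sum 50: that's 39 and 11.
Split the middle term: 3x^2 + 39x + 11x + 143 = 3x(x + 13) + 11(x + 13).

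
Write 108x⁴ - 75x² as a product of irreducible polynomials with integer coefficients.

3x²(6x + 5)(6x - 5)

Pull out the common factor 3x²; 36x² - 25 is a difference of squares.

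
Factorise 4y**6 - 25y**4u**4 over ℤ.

y**4(2y - 5u**2)(2y + 5u**2)

Every term has a factor of y**4; factoring it out leaves 4y**2 - 25u**4.
Recognize a difference of squares with the parts 2y and 5u**2.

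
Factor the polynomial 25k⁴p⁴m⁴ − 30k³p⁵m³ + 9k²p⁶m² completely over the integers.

Factor out k²p⁴m² first: what remains is 25k²m² − 30kpm + 9p².
Recognize a perfect-square trinomial with the parts 5km and 3p.

k²m²p⁴(5km − 3p)²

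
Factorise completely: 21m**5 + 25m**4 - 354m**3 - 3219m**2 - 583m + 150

(3m + 1)(7m - 1)(m - 6)(m**2 + 7m + 25)

By the rational root theorem, m = -1/3 is a root, so (3m + 1) divides it; the quotient is 7m**4 + 6m**3 - 120m**2 - 1033m + 150.
Next, m = 1/7 is a root, so (7m - 1) divides it; the quotient is m**3 + m**2 - 17m - 150.
Next, m = 6 is a root, so (m - 6) is a factor; dividing leaves m**2 + 7m + 25.
The quadratic m**2 + 7m + 25 has discriminant -51 < 0 and is irreducible over ℤ.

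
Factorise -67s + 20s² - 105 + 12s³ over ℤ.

Trying the rational-root candidates, s = 7/3 is a root, so (3s - 7) is a factor; dividing leaves 4s² + 16s + 15.
The remaining quadratic factors as (2s + 3)(2s + 5).

(2s + 3)(2s + 5)(3s - 7)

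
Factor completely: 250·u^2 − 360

Factor out 10, leaving 25·u^2 − 36, which is a difference of two squares.

10·(5·u + 6)·(5·u − 6)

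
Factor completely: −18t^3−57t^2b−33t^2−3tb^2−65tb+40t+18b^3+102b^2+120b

−(6t−3b−5)(3t+2b+8)(t+3b)

Group: 6t(−3t^2−11tb−8t−6b^2−24b) + (−3b−5)(−3t^2−11tb−8t−6b^2−24b); both groups contain (−3t^2−11tb−8t−6b^2−24b), so (6t−3b−5) is a factor with cofactor −3t^2−11tb−8t−6b^2−24b.
The cofactor groups again: −3t^2−11tb−8t−6b^2−24b = −t(3t+2b+8) − 3b(3t+2b+8); both groups contain (3t+2b+8), giving −(t+3b)(3t+2b+8).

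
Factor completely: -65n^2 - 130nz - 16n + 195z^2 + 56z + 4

Group: -5n(13n - 13z - 2) + (-15z - 2)(13n - 13z - 2); both groups contain (13n - 13z - 2).

-(13n - 13z - 2)(5n + 15z + 2)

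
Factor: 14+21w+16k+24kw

(3w+2)(8k+7)

Group as (24kw+16k) + (21w+14) = 8k(3w+2) + 7(3w+2).
Both groups share the factor (3w+2).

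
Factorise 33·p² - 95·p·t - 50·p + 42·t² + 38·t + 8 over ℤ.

Group: 11·p·(3·p - 7·t - 4) + (-6·t - 2)·(3·p - 7·t - 4); both groups contain (3·p - 7·t - 4).

(11·p - 6·t - 2)·(3·p - 7·t - 4)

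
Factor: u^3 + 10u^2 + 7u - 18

Trying the rational-root candidates, u = -2 is a root, so (u + 2) is a factor; dividing leaves u^2 + 8u - 9.
The remaining quadratic factors as (u + 9)(u - 1).

(u + 2)(u + 9)(u - 1)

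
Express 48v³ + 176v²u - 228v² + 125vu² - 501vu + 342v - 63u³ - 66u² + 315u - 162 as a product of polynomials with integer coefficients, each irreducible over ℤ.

Group: 3v(16v² + 64vu - 60v + 63u² - 123u + 54) + (-u - 3)(16v² + 64vu - 60v + 63u² - 123u + 54); both groups contain (16v² + 64vu - 60v + 63u² - 123u + 54), so (3v - u - 3) is a factor with cofactor 16v² + 64vu - 60v + 63u² - 123u + 54.
The cofactor groups again: 16v² + 64vu - 60v + 63u² - 123u + 54 = 4v(4v + 9u - 6) + (7u - 9)(4v + 9u - 6); both groups contain (4v + 9u - 6), giving (4v + 7u - 9)(4v + 9u - 6).

(3v - u - 3)(4v + 7u - 9)(4v + 9u - 6)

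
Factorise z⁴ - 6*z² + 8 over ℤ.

(z + 2)*(z - 2)*(z² - 2)

Substitute u = z² to get a quadratic in u, then factor.
z² - 4 is a difference of squares.
z² - 2 is irreducible over ℤ (2 is not a perfect square).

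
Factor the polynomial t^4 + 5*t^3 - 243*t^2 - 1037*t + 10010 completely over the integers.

(t + 11)*(t + 13)*(t - 14)*(t - 5)

Among the possible rational roots, t = 5 is a root, so (t - 5) is a factor; dividing leaves t^3 + 10*t^2 - 193*t - 2002.
Continuing, t = 14 is a root, giving the factor (t - 14) and quotient t^2 + 24*t + 143.
The remaining quadratic factors as (t + 11)(t + 13).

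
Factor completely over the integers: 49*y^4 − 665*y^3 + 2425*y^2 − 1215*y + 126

By the rational root theorem, y = 6 is a root, giving the factor (y − 6) and quotient 49*y^3 − 371*y^2 + 199*y − 21.
Continuing, y = 7 is a root, so (y − 7) is a factor; dividing leaves 49*y^2 − 28*y + 3.
The remaining quadratic factors as (7*y − 3)(7*y − 1).

(7*y − 1)*(7*y − 3)*(y − 6)*(y − 7)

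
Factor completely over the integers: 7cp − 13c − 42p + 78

Group as (7cp − 13c) + (−42p + 78) = c(7p − 13) − 6(7p − 13).
Both groups share the factor (7p − 13).

(7p − 13)(c − 6)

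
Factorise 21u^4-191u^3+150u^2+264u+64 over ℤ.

(3u+1)(7u+4)(u-2)(u-8)

Testing divisors of the constant over divisors of the leading coefficient, u = -4/7 is a root, so (7u+4) divides it; the quotient is 3u^3-29u^2+38u+16.
Next, u = 8 is a root, so (u-8) is a factor; dividing leaves 3u^2-5u-2.
The remaining quadratic factors as (3u+1)(u-2).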